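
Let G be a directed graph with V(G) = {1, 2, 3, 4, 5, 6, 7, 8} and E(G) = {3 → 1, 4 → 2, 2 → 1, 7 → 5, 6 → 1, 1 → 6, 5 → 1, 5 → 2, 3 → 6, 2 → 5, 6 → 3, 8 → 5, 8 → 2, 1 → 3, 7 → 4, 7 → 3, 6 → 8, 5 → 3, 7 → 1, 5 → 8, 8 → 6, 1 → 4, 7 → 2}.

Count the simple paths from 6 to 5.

4

6→1→4→2→5
6→3→1→4→2→5
6→8→2→5
6→8→5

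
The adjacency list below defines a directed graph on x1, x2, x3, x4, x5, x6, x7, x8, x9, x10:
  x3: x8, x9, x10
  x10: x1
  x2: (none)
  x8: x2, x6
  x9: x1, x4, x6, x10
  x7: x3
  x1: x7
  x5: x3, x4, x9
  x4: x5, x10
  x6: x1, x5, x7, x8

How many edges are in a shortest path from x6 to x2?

2

Distance 0: x6.
Distance 1: x1, x5, x7, x8.
Distance 2: x2, x3, x4, x9 — contains x2.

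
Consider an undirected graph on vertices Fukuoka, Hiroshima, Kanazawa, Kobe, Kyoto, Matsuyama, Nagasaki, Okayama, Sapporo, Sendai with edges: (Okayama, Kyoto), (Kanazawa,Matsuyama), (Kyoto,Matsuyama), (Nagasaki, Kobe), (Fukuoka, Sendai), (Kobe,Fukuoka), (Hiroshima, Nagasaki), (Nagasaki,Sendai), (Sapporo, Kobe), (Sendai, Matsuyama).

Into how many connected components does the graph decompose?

1

From Fukuoka: component {Fukuoka, Hiroshima, Kanazawa, Kobe, Kyoto, Matsuyama, Nagasaki, Okayama, Sapporo, Sendai}.
That's 1 component.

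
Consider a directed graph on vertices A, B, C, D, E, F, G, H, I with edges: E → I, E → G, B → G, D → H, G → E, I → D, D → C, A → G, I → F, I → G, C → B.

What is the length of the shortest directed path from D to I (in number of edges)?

5

Distance 0: D.
Distance 1: C, H.
Distance 2: B.
Distance 3: G.
Distance 4: E.
Distance 5: I — contains I.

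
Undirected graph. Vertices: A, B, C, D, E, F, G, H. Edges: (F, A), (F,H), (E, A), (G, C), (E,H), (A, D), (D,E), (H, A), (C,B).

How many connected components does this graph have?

From A: component {A, D, E, F, H}.
From B: component {B, C, G}.
That's 2 components.

2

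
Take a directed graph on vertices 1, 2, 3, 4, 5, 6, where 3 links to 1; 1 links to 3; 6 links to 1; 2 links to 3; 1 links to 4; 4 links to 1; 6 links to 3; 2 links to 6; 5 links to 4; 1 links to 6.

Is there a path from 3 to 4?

Yes

Explore from 3.
Distance 1: reach 1.
Distance 2: reach 4, 6.
Found 4.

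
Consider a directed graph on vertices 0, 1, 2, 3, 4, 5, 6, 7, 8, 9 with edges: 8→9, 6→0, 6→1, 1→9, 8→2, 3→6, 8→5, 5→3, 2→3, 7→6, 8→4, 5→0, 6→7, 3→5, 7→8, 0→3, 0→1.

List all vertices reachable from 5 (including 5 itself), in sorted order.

0, 1, 2, 3, 4, 5, 6, 7, 8, 9

Start at 5.
Its neighbours: 0, 3.
Then their neighbours: 1, 6.
Then next layer: 7, 9.
Then next layer: 8.
Then next layer: 2, 4.
Every vertex is now reached.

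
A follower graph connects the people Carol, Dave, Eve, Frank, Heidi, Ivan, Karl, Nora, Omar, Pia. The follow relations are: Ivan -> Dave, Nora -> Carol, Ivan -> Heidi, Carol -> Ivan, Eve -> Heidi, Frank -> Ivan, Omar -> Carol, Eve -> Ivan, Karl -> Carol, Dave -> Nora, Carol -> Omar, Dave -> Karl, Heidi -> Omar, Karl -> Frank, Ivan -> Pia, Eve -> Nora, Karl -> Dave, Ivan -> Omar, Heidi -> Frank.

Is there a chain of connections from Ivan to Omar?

Yes

Explore from Ivan.
Distance 1: reach Dave, Heidi, Omar, Pia.
Found Omar.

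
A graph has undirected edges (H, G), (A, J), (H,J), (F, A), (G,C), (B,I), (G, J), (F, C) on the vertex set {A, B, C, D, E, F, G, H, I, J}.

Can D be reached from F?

No

Explore from F.
Distance 1: reach A, C.
Distance 2: reach G, J.
Distance 3: reach H.
The search is exhausted without reaching D; it lies in a different component.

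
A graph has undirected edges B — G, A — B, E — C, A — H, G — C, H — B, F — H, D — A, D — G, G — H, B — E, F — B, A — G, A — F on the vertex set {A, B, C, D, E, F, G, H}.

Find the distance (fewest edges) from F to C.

3

Distance 0: F.
Distance 1: A, B, H.
Distance 2: D, E, G.
Distance 3: C — contains C.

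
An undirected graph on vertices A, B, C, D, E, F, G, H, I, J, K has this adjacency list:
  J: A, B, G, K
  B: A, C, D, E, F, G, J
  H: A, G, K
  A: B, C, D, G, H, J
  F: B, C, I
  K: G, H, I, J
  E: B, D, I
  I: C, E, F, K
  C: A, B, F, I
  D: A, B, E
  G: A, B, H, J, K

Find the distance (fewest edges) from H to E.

3

Distance 0: H.
Distance 1: A, G, K.
Distance 2: B, C, D, I, J.
Distance 3: E, F — contains E.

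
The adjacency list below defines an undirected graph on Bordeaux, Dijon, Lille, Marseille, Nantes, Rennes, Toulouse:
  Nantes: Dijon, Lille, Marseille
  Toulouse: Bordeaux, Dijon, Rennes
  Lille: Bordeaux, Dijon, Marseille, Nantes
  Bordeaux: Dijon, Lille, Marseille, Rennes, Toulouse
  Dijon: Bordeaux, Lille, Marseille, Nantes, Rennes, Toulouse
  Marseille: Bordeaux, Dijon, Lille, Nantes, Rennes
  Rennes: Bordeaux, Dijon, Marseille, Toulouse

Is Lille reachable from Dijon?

Yes

Explore from Dijon.
Distance 1: reach Bordeaux, Lille, Marseille, Nantes, Rennes, Toulouse.
Found Lille.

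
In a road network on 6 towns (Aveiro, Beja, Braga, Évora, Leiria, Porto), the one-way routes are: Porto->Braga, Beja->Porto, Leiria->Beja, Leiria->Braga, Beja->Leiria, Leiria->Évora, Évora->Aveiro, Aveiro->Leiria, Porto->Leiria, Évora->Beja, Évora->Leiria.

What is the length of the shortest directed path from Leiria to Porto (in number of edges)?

Distance 0: Leiria.
Distance 1: Beja, Braga, Évora.
Distance 2: Aveiro, Porto — contains Porto.

2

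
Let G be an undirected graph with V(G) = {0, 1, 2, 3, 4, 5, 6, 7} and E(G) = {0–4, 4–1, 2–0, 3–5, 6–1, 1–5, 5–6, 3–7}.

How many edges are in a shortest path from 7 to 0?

5

Distance 0: 7.
Distance 1: 3.
Distance 2: 5.
Distance 3: 1, 6.
Distance 4: 4.
Distance 5: 0 — contains 0.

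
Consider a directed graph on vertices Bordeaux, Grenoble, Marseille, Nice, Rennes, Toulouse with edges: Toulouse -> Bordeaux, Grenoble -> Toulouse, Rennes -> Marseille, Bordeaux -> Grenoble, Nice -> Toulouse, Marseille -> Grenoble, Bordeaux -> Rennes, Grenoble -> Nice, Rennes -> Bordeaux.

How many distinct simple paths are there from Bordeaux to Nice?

2

Bordeaux→Grenoble→Nice
Bordeaux→Rennes→Marseille→Grenoble→Nice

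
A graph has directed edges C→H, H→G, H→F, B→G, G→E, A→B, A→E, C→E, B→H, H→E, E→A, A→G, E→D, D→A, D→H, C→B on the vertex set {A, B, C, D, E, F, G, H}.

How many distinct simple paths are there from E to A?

E→A
E→D→A

2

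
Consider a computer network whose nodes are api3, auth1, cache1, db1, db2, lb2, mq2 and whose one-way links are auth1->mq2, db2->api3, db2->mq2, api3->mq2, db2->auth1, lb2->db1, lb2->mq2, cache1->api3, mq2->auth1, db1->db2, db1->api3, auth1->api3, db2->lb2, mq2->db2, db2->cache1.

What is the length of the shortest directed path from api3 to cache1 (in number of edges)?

3

Distance 0: api3.
Distance 1: mq2.
Distance 2: auth1, db2.
Distance 3: cache1, lb2 — contains cache1.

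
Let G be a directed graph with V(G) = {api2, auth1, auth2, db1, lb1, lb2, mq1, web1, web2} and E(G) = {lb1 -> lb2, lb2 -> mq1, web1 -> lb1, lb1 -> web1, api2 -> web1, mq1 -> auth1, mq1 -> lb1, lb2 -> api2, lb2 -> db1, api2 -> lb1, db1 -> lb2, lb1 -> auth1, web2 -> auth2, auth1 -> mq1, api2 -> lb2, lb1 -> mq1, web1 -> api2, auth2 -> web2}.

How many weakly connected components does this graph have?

2

From api2: component {api2, auth1, db1, lb1, lb2, mq1, web1}.
From auth2: component {auth2, web2}.
That's 2 components.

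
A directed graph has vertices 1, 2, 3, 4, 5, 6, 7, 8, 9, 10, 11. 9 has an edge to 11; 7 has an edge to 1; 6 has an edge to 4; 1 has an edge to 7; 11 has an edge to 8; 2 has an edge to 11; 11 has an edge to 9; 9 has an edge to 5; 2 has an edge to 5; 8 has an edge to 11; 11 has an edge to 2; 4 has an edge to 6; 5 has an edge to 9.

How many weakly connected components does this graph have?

5

From 1: component {1, 7}.
From 2: component {2, 5, 8, 9, 11}.
From 3: component {3}.
From 4: component {4, 6}.
From 10: component {10}.
That's 5 components.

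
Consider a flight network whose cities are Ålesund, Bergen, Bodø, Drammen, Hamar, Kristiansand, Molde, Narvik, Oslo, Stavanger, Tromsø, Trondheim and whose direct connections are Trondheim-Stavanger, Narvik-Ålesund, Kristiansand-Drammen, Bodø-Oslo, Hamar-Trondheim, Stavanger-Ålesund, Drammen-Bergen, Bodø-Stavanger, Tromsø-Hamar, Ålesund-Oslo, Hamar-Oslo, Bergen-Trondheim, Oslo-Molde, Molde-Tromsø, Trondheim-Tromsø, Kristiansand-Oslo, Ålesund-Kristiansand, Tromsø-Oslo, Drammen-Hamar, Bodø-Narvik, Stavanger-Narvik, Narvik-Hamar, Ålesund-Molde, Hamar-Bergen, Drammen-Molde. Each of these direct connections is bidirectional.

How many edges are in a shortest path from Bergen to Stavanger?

2

Distance 0: Bergen.
Distance 1: Drammen, Hamar, Trondheim.
Distance 2: Kristiansand, Molde, Narvik, Oslo, Stavanger, Tromsø — contains Stavanger.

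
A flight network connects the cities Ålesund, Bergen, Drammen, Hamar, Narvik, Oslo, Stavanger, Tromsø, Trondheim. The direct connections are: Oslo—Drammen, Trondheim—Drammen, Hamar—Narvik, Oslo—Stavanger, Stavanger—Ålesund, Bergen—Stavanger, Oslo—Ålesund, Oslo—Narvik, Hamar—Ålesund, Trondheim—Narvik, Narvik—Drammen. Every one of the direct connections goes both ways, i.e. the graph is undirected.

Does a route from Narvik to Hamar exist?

Explore from Narvik.
Distance 1: reach Drammen, Hamar, Oslo, Trondheim.
Found Hamar.

Yes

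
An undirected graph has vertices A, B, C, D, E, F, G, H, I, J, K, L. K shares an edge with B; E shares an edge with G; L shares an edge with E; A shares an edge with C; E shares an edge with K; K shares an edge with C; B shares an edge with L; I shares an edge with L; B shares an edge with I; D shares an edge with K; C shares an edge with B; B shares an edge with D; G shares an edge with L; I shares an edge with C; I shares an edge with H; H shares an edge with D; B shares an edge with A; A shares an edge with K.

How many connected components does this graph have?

From A: component {A, B, C, D, E, G, H, I, K, L}.
From F: component {F}.
From J: component {J}.
That's 3 components.

3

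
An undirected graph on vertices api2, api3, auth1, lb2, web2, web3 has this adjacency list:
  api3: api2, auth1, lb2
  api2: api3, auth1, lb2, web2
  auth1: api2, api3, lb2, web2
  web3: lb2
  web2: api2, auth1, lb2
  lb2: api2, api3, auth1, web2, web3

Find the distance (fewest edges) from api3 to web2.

2

Distance 0: api3.
Distance 1: api2, auth1, lb2.
Distance 2: web2, web3 — contains web2.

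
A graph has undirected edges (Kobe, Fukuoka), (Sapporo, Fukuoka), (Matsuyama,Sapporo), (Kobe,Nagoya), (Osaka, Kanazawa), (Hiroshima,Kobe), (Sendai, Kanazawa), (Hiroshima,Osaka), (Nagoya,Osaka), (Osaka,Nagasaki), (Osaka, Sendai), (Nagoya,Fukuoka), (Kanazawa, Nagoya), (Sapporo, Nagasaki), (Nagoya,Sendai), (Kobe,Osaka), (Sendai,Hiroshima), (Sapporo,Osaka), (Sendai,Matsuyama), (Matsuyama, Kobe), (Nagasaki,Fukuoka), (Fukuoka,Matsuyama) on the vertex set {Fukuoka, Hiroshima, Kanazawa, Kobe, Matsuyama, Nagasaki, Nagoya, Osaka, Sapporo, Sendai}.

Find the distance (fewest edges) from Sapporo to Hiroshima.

2

Distance 0: Sapporo.
Distance 1: Fukuoka, Matsuyama, Nagasaki, Osaka.
Distance 2: Hiroshima, Kanazawa, Kobe, Nagoya, Sendai — contains Hiroshima.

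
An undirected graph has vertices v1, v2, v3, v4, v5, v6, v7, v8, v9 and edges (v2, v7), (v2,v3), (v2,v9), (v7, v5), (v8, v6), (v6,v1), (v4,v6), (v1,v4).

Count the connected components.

2

From v1: component {v1, v4, v6, v8}.
From v2: component {v2, v3, v5, v7, v9}.
That's 2 components.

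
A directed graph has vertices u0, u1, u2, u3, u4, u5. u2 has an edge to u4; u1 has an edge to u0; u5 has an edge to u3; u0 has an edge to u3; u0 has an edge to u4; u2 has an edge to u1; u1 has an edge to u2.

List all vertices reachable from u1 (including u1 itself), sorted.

Start at u1.
Its neighbours: u0, u2.
Then their neighbours: u3, u4.
Nothing further is reachable.

u0, u1, u2, u3, u4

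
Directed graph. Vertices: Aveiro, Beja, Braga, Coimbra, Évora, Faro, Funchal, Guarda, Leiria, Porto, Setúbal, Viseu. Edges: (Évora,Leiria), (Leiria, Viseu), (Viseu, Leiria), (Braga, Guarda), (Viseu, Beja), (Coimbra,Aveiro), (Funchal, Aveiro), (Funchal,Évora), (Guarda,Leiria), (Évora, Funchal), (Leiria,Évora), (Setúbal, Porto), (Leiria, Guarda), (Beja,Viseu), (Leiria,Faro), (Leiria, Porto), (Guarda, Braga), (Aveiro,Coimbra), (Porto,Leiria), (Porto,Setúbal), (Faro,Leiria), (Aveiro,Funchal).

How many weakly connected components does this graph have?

From Aveiro: component {Aveiro, Beja, Braga, Coimbra, Évora, Faro, Funchal, Guarda, Leiria, Porto, Setúbal, Viseu}.
That's 1 component.

1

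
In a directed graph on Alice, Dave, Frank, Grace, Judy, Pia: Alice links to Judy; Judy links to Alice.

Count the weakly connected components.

From Alice: component {Alice, Judy}.
From Dave: component {Dave}.
From Frank: component {Frank}.
From Grace: component {Grace}.
From Pia: component {Pia}.
That's 5 components.

5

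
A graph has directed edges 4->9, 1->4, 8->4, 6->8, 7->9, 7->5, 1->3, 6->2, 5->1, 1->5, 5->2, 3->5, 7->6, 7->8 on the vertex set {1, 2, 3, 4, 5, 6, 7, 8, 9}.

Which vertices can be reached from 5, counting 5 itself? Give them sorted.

Start at 5.
Its neighbours: 1, 2.
Then their neighbours: 3, 4.
Then next layer: 9.
Nothing further is reachable.

1, 2, 3, 4, 5, 9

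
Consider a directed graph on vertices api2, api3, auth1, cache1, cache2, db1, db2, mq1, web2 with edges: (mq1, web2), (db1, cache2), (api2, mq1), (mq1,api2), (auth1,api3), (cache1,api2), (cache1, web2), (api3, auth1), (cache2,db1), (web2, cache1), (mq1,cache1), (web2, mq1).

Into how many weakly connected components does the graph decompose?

4

From api2: component {api2, cache1, mq1, web2}.
From api3: component {api3, auth1}.
From cache2: component {cache2, db1}.
From db2: component {db2}.
That's 4 components.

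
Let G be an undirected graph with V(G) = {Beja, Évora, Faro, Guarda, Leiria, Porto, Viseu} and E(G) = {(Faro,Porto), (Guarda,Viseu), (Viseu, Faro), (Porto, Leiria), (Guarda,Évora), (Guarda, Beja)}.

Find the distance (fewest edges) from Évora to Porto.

4

Distance 0: Évora.
Distance 1: Guarda.
Distance 2: Beja, Viseu.
Distance 3: Faro.
Distance 4: Porto — contains Porto.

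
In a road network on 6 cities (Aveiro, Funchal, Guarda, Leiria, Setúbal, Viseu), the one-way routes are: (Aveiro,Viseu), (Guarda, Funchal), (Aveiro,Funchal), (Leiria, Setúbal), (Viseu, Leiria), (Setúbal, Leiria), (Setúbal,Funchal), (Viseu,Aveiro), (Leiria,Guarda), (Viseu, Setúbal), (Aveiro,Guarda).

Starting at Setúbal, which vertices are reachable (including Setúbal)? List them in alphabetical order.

Start at Setúbal.
Its neighbours: Funchal, Leiria.
Then their neighbours: Guarda.
Nothing further is reachable.

Funchal, Guarda, Leiria, Setúbal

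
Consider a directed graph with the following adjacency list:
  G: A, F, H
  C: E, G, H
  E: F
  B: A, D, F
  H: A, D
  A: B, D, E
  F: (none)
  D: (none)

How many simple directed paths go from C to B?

3

C→G→A→B
C→G→H→A→B
C→H→A→B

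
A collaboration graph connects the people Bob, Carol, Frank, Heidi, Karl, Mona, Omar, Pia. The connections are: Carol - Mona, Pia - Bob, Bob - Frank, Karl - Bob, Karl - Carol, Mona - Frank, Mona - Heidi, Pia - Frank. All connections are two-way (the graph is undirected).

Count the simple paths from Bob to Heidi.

Bob–Frank–Mona–Heidi
Bob–Karl–Carol–Mona–Heidi
Bob–Pia–Frank–Mona–Heidi

3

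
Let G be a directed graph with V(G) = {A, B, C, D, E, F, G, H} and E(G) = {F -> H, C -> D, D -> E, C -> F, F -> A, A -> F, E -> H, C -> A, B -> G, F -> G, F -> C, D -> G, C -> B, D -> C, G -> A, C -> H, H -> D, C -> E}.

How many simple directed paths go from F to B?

2

F→C→B
F→H→D→C→B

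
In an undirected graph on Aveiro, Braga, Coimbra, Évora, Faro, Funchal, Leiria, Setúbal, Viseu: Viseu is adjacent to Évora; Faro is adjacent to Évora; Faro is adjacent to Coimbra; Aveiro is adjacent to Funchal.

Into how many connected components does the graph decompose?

From Aveiro: component {Aveiro, Funchal}.
From Braga: component {Braga}.
From Coimbra: component {Coimbra, Évora, Faro, Viseu}.
From Leiria: component {Leiria}.
From Setúbal: component {Setúbal}.
That's 5 components.

5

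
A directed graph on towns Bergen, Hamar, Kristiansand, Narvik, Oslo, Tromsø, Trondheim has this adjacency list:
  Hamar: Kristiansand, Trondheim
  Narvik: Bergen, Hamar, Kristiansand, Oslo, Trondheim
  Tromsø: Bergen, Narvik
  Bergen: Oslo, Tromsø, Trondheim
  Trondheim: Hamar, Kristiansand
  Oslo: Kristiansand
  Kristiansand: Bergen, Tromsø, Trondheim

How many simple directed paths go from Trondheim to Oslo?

10

Trondheim→Hamar→Kristiansand→Bergen→Oslo
Trondheim→Hamar→Kristiansand→Bergen→Tromsø→Narvik→Oslo
Trondheim→Hamar→Kristiansand→Tromsø→Bergen→Oslo
Trondheim→Hamar→Kristiansand→Tromsø→Narvik→Bergen→Oslo
Trondheim→Hamar→Kristiansand→Tromsø→Narvik→Oslo
Trondheim→Kristiansand→Bergen→Oslo
Trondheim→Kristiansand→Bergen→Tromsø→Narvik→Oslo
Trondheim→Kristiansand→Tromsø→Bergen→Oslo
Trondheim→Kristiansand→Tromsø→Narvik→Bergen→Oslo
Trondheim→Kristiansand→Tromsø→Narvik→Oslo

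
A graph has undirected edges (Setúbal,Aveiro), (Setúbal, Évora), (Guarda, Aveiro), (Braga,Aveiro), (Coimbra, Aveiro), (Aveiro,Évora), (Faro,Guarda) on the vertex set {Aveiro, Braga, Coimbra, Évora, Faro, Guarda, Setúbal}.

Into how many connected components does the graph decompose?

1

From Aveiro: component {Aveiro, Braga, Coimbra, Évora, Faro, Guarda, Setúbal}.
That's 1 component.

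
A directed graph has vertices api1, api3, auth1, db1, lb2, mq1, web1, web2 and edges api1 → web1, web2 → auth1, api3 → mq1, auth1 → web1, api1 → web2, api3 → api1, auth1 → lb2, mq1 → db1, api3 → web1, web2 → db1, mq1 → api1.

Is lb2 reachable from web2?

Explore from web2.
Distance 1: reach auth1, db1.
Distance 2: reach lb2, web1.
Found lb2.

Yes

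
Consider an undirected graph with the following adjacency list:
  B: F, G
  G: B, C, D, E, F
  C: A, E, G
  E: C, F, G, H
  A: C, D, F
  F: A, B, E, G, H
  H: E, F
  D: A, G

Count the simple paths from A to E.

A–C–E
A–C–G–B–F–E
A–C–G–B–F–H–E
A–C–G–E
A–C–G–F–E
A–C–G–F–H–E
A–D–G–B–F–E
A–D–G–B–F–H–E
... and 10 more.

18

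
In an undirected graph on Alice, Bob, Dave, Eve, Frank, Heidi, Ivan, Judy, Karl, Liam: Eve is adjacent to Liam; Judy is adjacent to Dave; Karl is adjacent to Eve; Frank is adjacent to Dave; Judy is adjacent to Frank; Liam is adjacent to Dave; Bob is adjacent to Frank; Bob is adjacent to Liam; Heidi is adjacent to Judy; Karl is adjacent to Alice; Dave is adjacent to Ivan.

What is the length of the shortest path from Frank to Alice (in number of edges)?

5

Distance 0: Frank.
Distance 1: Bob, Dave, Judy.
Distance 2: Heidi, Ivan, Liam.
Distance 3: Eve.
Distance 4: Karl.
Distance 5: Alice — contains Alice.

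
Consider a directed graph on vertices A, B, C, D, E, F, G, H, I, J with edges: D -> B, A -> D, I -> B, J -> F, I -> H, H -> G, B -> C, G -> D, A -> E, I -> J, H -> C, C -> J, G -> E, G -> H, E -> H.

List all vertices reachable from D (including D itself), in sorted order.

B, C, D, F, J

Start at D.
Its neighbours: B.
Then their neighbours: C.
Then next layer: J.
Then next layer: F.
Nothing further is reachable.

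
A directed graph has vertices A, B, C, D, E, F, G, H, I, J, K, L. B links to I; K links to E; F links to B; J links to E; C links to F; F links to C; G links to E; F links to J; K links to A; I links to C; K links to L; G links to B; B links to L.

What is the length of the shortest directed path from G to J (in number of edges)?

Distance 0: G.
Distance 1: B, E.
Distance 2: I, L.
Distance 3: C.
Distance 4: F.
Distance 5: J — contains J.

5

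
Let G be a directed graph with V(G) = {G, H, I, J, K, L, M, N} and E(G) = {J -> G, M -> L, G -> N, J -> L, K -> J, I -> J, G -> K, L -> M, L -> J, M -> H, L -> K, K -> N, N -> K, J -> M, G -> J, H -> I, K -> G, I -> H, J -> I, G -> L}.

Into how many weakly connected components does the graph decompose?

1

From G: component {G, H, I, J, K, L, M, N}.
That's 1 component.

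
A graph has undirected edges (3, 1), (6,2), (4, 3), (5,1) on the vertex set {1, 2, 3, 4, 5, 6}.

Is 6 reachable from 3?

Explore from 3.
Distance 1: reach 1, 4.
Distance 2: reach 5.
The search is exhausted without reaching 6; it lies in a different component.

No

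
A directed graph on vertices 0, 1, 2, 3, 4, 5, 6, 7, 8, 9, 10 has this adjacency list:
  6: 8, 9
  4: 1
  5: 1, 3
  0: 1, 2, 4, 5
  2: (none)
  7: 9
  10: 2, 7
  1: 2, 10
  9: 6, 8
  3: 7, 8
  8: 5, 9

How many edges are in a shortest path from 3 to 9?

Distance 0: 3.
Distance 1: 7, 8.
Distance 2: 5, 9 — contains 9.

2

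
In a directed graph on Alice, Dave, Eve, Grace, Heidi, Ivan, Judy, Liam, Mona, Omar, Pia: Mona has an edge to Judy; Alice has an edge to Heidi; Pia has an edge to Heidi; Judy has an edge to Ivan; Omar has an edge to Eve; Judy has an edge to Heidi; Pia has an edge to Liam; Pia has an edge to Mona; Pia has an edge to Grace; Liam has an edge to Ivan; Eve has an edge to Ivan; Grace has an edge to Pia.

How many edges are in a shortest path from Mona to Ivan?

2

Distance 0: Mona.
Distance 1: Judy.
Distance 2: Heidi, Ivan — contains Ivan.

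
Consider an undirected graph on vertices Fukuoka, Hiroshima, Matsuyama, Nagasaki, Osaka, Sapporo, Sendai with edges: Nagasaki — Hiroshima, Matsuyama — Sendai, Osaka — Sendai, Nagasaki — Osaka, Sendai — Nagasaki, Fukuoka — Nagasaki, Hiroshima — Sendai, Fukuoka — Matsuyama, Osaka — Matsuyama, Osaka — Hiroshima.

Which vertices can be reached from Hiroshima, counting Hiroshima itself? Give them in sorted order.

Fukuoka, Hiroshima, Matsuyama, Nagasaki, Osaka, Sendai

Start at Hiroshima.
Its neighbours: Nagasaki, Osaka, Sendai.
Then their neighbours: Fukuoka, Matsuyama.
Nothing further is reachable.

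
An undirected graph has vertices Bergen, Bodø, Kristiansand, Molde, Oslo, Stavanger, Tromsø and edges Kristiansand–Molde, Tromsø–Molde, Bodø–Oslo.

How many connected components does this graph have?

4

From Bergen: component {Bergen}.
From Bodø: component {Bodø, Oslo}.
From Kristiansand: component {Kristiansand, Molde, Tromsø}.
From Stavanger: component {Stavanger}.
That's 4 components.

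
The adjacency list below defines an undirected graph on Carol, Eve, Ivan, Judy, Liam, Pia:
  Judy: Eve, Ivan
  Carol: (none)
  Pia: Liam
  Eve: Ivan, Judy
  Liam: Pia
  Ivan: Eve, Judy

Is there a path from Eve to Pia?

Explore from Eve.
Distance 1: reach Ivan, Judy.
The search is exhausted without reaching Pia; it lies in a different component.

No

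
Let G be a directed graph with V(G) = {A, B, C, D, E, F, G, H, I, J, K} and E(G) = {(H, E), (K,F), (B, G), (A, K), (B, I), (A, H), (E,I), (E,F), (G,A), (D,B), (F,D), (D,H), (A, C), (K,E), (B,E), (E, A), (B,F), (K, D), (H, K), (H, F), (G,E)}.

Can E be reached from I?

I has no outgoing edges, so nothing is reachable from it.

No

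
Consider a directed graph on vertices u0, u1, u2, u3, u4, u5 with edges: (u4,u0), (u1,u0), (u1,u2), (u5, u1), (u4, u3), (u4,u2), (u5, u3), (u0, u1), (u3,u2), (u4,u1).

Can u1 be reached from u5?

Yes

Explore from u5.
Distance 1: reach u1, u3.
Found u1.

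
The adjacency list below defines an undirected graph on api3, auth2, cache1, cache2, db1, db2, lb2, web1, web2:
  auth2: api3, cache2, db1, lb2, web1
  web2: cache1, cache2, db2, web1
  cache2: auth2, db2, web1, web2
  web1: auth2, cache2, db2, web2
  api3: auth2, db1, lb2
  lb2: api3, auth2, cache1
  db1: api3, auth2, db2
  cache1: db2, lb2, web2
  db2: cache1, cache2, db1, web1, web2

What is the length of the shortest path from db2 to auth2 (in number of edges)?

Distance 0: db2.
Distance 1: cache1, cache2, db1, web1, web2.
Distance 2: api3, auth2, lb2 — contains auth2.

2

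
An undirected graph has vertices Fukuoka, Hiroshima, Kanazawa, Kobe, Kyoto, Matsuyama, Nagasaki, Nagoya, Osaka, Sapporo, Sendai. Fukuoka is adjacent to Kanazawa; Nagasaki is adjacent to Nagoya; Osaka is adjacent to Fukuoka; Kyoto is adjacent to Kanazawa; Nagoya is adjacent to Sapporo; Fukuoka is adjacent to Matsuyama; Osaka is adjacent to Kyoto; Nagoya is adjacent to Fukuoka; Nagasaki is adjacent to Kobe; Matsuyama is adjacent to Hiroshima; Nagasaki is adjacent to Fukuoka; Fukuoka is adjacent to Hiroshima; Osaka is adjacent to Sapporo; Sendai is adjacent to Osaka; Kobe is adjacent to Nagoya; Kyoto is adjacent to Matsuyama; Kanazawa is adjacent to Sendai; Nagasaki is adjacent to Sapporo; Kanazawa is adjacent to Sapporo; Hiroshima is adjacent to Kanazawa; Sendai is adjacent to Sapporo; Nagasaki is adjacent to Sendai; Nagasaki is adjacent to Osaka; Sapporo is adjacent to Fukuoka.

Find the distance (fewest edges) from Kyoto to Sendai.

2

Distance 0: Kyoto.
Distance 1: Kanazawa, Matsuyama, Osaka.
Distance 2: Fukuoka, Hiroshima, Nagasaki, Sapporo, Sendai — contains Sendai.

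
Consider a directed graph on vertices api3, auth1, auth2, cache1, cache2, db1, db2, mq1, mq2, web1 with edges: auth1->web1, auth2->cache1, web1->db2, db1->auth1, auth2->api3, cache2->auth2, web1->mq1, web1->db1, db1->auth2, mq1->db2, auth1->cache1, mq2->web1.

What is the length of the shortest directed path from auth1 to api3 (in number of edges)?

Distance 0: auth1.
Distance 1: cache1, web1.
Distance 2: db1, db2, mq1.
Distance 3: auth2.
Distance 4: api3 — contains api3.

4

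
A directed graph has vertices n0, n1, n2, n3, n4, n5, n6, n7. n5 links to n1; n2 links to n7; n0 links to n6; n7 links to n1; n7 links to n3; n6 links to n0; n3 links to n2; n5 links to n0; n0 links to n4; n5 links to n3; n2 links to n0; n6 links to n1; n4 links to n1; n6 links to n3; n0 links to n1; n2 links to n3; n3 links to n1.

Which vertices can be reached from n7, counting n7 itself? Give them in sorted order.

Start at n7.
Its neighbours: n1, n3.
Then their neighbours: n2.
Then next layer: n0.
Then next layer: n4, n6.
Nothing further is reachable.

n0, n1, n2, n3, n4, n6, n7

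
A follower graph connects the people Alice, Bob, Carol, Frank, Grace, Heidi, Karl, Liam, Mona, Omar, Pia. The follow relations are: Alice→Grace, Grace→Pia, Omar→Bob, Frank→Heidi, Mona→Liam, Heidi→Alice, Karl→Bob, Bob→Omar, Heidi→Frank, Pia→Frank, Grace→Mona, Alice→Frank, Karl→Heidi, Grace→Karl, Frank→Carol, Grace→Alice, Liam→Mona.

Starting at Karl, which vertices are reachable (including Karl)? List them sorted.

Alice, Bob, Carol, Frank, Grace, Heidi, Karl, Liam, Mona, Omar, Pia

Start at Karl.
Its neighbours: Bob, Heidi.
Then their neighbours: Alice, Frank, Omar.
Then next layer: Carol, Grace.
Then next layer: Mona, Pia.
Then next layer: Liam.
Every vertex is now reached.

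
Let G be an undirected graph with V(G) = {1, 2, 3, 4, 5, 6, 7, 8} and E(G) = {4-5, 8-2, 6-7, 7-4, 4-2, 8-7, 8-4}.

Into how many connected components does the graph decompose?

From 1: component {1}.
From 2: component {2, 4, 5, 6, 7, 8}.
From 3: component {3}.
That's 3 components.

3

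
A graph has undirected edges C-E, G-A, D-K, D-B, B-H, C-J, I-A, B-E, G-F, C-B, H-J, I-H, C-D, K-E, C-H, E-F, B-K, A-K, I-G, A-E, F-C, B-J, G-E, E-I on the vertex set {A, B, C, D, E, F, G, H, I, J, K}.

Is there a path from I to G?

Explore from I.
Distance 1: reach A, E, G, H.
Found G.

Yes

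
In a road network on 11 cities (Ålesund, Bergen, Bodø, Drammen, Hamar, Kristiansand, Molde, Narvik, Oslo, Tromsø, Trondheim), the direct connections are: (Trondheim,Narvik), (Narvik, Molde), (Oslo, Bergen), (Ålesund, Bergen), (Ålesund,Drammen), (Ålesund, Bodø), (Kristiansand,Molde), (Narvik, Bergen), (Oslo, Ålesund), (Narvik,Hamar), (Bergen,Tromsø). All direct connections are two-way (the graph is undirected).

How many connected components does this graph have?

From Ålesund: component {Ålesund, Bergen, Bodø, Drammen, Hamar, Kristiansand, Molde, Narvik, Oslo, Tromsø, Trondheim}.
That's 1 component.

1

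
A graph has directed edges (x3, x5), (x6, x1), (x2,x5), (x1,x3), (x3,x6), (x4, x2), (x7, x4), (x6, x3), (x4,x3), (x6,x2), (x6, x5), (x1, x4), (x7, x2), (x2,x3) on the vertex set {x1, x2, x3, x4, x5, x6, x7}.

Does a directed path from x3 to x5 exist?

Yes

Explore from x3.
Distance 1: reach x5, x6.
Found x5.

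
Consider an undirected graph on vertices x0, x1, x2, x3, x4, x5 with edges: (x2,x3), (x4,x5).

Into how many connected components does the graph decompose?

4

From x0: component {x0}.
From x1: component {x1}.
From x2: component {x2, x3}.
From x4: component {x4, x5}.
That's 4 components.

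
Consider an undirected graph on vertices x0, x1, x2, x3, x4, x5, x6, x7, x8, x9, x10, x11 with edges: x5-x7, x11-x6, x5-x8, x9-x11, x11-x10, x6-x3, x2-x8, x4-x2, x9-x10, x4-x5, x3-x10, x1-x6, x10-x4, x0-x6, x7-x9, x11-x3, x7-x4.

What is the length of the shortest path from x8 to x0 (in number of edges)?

6

Distance 0: x8.
Distance 1: x2, x5.
Distance 2: x4, x7.
Distance 3: x9, x10.
Distance 4: x3, x11.
Distance 5: x6.
Distance 6: x0, x1 — contains x0.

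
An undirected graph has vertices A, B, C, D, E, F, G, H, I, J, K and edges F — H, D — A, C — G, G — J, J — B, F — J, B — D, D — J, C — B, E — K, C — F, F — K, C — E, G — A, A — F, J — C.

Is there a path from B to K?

Explore from B.
Distance 1: reach C, D, J.
Distance 2: reach A, E, F, G.
Distance 3: reach H, K.
Found K.

Yes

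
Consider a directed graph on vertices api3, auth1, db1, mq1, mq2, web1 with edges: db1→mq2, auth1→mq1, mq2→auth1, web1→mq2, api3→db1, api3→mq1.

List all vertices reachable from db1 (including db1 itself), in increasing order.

Start at db1.
Its neighbours: mq2.
Then their neighbours: auth1.
Then next layer: mq1.
Nothing further is reachable.

auth1, db1, mq1, mq2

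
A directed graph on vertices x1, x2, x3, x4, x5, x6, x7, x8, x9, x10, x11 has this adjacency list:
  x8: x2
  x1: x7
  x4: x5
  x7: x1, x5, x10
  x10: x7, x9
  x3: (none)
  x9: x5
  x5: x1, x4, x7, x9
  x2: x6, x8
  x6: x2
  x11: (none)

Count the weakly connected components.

4

From x1: component {x1, x4, x5, x7, x9, x10}.
From x2: component {x2, x6, x8}.
From x3: component {x3}.
From x11: component {x11}.
That's 4 components.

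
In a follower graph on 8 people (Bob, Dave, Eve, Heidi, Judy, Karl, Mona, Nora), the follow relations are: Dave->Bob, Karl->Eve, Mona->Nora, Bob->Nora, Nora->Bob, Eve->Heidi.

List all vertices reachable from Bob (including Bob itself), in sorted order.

Bob, Nora

Start at Bob.
Its neighbours: Nora.
Nothing further is reachable.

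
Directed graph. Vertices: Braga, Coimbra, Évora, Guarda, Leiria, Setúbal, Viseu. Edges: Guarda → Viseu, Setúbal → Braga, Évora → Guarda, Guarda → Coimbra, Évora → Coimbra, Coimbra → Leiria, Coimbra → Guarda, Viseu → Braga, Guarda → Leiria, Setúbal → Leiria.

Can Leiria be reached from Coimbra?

Explore from Coimbra.
Distance 1: reach Guarda, Leiria.
Found Leiria.

Yes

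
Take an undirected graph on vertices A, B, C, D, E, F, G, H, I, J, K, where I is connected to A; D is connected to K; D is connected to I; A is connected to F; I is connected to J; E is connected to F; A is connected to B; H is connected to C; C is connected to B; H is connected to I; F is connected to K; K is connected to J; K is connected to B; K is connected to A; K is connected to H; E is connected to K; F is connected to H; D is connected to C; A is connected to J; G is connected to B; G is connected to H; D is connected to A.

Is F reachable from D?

Yes

Explore from D.
Distance 1: reach A, C, I, K.
Distance 2: reach B, E, F, H, J.
Found F.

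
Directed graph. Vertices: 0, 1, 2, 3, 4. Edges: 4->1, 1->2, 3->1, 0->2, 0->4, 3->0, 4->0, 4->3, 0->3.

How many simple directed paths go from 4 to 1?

4→0→3→1
4→1
4→3→1

3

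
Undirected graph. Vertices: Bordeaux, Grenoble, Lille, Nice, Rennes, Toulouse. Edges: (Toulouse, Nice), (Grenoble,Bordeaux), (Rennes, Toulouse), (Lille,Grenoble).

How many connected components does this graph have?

From Bordeaux: component {Bordeaux, Grenoble, Lille}.
From Nice: component {Nice, Rennes, Toulouse}.
That's 2 components.

2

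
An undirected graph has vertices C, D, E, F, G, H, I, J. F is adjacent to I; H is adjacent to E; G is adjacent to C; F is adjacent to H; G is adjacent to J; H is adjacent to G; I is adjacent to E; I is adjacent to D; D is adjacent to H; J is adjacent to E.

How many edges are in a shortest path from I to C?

4

Distance 0: I.
Distance 1: D, E, F.
Distance 2: H, J.
Distance 3: G.
Distance 4: C — contains C.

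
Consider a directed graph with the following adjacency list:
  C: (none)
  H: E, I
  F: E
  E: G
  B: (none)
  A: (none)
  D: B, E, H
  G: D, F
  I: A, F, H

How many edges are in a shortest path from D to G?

2

Distance 0: D.
Distance 1: B, E, H.
Distance 2: G, I — contains G.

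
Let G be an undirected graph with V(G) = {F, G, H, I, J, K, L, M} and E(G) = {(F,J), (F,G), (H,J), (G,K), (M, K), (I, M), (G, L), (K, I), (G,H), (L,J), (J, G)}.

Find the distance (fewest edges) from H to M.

Distance 0: H.
Distance 1: G, J.
Distance 2: F, K, L.
Distance 3: I, M — contains M.

3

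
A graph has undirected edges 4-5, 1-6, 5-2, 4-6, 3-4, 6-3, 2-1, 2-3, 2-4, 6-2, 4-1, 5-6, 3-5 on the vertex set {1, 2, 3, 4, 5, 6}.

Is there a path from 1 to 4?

Yes

Explore from 1.
Distance 1: reach 2, 4, 6.
Found 4.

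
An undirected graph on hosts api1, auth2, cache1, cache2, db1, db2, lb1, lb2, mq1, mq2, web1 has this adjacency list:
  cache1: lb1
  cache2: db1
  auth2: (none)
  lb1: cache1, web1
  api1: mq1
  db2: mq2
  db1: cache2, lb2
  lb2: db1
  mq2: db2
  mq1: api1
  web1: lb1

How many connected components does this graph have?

5

From api1: component {api1, mq1}.
From auth2: component {auth2}.
From cache1: component {cache1, lb1, web1}.
From cache2: component {cache2, db1, lb2}.
From db2: component {db2, mq2}.
That's 5 components.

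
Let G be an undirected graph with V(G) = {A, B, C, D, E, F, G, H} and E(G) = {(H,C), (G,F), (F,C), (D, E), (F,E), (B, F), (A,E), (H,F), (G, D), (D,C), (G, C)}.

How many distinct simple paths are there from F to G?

F–C–D–G
F–C–G
F–E–D–C–G
F–E–D–G
F–G
F–H–C–D–G
F–H–C–G

7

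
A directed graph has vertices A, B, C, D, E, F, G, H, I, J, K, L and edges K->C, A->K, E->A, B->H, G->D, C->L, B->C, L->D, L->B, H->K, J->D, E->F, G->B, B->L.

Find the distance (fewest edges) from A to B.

4

Distance 0: A.
Distance 1: K.
Distance 2: C.
Distance 3: L.
Distance 4: B, D — contains B.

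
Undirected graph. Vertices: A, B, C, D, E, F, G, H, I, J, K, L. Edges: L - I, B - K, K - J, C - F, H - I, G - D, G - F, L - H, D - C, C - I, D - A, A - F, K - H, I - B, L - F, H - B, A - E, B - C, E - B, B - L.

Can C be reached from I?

Yes

Explore from I.
Distance 1: reach B, C, H, L.
Found C.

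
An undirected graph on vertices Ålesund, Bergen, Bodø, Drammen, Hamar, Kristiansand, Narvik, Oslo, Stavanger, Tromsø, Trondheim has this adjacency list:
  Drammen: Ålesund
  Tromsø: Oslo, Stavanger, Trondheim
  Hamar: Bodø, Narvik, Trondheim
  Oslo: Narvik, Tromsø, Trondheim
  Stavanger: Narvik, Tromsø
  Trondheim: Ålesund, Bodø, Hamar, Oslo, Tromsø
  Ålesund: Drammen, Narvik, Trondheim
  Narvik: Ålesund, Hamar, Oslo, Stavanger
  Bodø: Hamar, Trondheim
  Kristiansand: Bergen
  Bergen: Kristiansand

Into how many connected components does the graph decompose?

2

From Ålesund: component {Ålesund, Bodø, Drammen, Hamar, Narvik, Oslo, Stavanger, Tromsø, Trondheim}.
From Bergen: component {Bergen, Kristiansand}.
That's 2 components.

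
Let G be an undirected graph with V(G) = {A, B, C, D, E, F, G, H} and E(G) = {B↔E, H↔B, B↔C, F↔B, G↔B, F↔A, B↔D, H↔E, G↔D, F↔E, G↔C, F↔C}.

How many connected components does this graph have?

1

From A: component {A, B, C, D, E, F, G, H}.
That's 1 component.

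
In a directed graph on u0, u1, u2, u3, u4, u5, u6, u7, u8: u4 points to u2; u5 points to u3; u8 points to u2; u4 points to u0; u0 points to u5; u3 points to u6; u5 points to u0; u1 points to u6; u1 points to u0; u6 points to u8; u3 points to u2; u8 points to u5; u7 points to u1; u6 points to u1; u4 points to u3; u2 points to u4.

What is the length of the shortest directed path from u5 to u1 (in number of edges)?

Distance 0: u5.
Distance 1: u0, u3.
Distance 2: u2, u6.
Distance 3: u1, u4, u8 — contains u1.

3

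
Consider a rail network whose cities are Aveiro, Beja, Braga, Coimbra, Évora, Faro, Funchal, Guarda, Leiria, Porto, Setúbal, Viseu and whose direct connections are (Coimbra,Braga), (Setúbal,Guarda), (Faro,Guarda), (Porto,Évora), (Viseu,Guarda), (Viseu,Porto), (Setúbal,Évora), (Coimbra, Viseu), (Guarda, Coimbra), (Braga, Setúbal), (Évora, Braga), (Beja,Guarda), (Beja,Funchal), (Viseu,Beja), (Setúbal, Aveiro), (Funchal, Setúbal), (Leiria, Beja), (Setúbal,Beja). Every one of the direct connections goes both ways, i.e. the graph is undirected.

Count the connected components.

1

From Aveiro: component {Aveiro, Beja, Braga, Coimbra, Évora, Faro, Funchal, Guarda, Leiria, Porto, Setúbal, Viseu}.
That's 1 component.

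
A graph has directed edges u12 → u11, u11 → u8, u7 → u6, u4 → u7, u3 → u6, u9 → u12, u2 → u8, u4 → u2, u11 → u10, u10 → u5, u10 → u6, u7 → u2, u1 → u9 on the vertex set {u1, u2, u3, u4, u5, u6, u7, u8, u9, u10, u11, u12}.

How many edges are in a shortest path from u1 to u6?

Distance 0: u1.
Distance 1: u9.
Distance 2: u12.
Distance 3: u11.
Distance 4: u8, u10.
Distance 5: u5, u6 — contains u6.

5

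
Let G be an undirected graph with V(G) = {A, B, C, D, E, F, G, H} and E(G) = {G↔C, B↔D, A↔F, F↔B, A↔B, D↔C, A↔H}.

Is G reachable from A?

Yes

Explore from A.
Distance 1: reach B, F, H.
Distance 2: reach D.
Distance 3: reach C.
Distance 4: reach G.
Found G.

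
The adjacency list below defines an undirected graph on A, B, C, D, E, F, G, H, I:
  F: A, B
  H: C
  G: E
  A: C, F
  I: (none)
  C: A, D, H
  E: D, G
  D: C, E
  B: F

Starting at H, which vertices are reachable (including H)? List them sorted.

Start at H.
Its neighbours: C.
Then their neighbours: A, D.
Then next layer: E, F.
Then next layer: B, G.
Nothing further is reachable.

A, B, C, D, E, F, G, H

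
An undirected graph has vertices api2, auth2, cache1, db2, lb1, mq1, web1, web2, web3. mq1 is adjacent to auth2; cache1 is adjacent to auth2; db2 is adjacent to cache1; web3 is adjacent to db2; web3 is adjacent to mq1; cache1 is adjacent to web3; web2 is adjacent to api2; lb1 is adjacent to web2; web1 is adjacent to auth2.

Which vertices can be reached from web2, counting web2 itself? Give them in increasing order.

api2, lb1, web2

Start at web2.
Its neighbours: api2, lb1.
Nothing further is reachable.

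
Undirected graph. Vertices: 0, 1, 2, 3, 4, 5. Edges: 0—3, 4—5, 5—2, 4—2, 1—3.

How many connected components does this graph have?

From 0: component {0, 1, 3}.
From 2: component {2, 4, 5}.
That's 2 components.

2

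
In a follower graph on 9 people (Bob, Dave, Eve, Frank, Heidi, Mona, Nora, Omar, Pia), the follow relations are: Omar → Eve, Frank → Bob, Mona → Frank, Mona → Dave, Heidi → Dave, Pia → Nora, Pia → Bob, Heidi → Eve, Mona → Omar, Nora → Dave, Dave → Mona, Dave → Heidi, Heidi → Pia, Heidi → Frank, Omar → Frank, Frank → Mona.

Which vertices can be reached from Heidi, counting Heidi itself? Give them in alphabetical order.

Bob, Dave, Eve, Frank, Heidi, Mona, Nora, Omar, Pia

Start at Heidi.
Its neighbours: Dave, Eve, Frank, Pia.
Then their neighbours: Bob, Mona, Nora.
Then next layer: Omar.
Every vertex is now reached.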